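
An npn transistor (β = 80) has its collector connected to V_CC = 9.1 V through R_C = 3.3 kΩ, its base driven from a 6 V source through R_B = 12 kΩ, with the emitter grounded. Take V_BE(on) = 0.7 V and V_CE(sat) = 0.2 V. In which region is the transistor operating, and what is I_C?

saturation; I_C ≈ 2.7 mA

Assume active: I_B = (6 − 0.7)/12 = 0.442 mA, giving I_C = β·I_B = 35.3 mA.
But then V_CE = 9.1 − 35.3×3.3 = -107 V < V_CE(sat) = 0.2 V — impossible in the active region.
So the transistor is saturated. With V_CE = 0.2 V, I_C = (V_CC − 0.2)/R_C = 8.9/3.3 = 2.7 mA.
Check: β·I_B = 35.3 mA > I_C = 2.7 mA, confirming saturation.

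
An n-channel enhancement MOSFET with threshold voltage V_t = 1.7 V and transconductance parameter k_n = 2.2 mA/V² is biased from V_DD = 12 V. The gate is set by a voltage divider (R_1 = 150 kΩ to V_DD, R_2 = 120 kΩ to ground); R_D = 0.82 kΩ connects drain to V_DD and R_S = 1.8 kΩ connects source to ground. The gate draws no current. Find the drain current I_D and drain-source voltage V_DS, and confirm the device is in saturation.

I_D ≈ 1.4 mA, V_DS ≈ 8.3 V

V_G = V_DD·R_2/(R_1+R_2) = 12×120/270 = 5.33 V.
Assume saturation: I_D = (k_n/2)(V_GS − V_t)² with V_GS = V_G − I_D·R_S = 5.33 − 1.8·I_D.
Substituting gives 3.56·I_D² − 15.4·I_D + 14.5 = 0, with roots I_D = 1.39 or 2.92 mA.
The root I_D = 2.92 mA gives V_GS = 0.0695 V ≤ V_t, so take I_D = 1.39 mA.
Then V_GS = 2.83 V and V_DS = V_DD − I_D(R_D+R_S) = 12 − 1.39×2.62 = 8.35 V.
Saturation requires V_DS ≥ V_GS − V_t = 1.13 V; 8.35 ≥ 1.13 ✓.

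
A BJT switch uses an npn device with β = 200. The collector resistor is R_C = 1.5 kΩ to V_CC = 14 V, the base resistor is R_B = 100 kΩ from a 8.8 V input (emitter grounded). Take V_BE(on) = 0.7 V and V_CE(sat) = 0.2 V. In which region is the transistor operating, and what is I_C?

Assume active: I_B = (8.8 − 0.7)/100 = 0.081 mA, giving I_C = β·I_B = 16.2 mA.
But then V_CE = 14 − 16.2×1.5 = -10.3 V < V_CE(sat) = 0.2 V — impossible in the active region.
So the transistor is saturated. With V_CE = 0.2 V, I_C = (V_CC − 0.2)/R_C = 13.8/1.5 = 9.2 mA.
Check: β·I_B = 16.2 mA > I_C = 9.2 mA, confirming saturation.

saturation; I_C ≈ 9.2 mA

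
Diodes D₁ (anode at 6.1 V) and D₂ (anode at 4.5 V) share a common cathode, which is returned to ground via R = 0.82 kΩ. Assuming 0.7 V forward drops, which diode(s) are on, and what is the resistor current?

Only D₁ conducts; I_R ≈ 6.6 mA

Assume both conduct. Then node N would need to be at both 6.1−0.7 = 5.4 V and 4.5−0.7 = 3.8 V, which is impossible.
Assume only D₁ conducts: V_N = 6.1 − 0.7 = 5.4 V, so I_R = 5.4/0.82 = 6.59 mA.
Check D₂: its anode-to-cathode voltage is 4.5 − 5.4 = -0.9 V < 0.7 V, so it is off. The assumption is consistent.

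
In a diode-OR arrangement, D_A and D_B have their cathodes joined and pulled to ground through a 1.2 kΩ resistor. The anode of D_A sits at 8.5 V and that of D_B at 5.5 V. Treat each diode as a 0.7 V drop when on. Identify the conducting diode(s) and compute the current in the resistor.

Assume both conduct. Then node N would need to be at both 8.5−0.7 = 7.8 V and 5.5−0.7 = 4.8 V, which is impossible.
Assume only D_A conducts: V_N = 8.5 − 0.7 = 7.8 V, so I_R = 7.8/1.2 = 6.5 mA.
Check D_B: its anode-to-cathode voltage is 5.5 − 7.8 = -2.3 V < 0.7 V, so it is off. The assumption is consistent.

Only D_A conducts; I_R ≈ 6.5 mA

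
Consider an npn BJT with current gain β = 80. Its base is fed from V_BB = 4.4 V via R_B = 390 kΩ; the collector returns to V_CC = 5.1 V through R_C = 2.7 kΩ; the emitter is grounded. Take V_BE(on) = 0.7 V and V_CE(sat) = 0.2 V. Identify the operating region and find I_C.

active; I_C ≈ 0.76 mA

Assume active. Base-emitter loop: I_B = (V_BB − V_BE)/R_B = (4.4 − 0.7)/390 = 0.00949 mA.
I_C = β·I_B = 80×0.00949 = 0.759 mA.
V_CE = V_CC − I_C·R_C = 5.1 − 0.759×2.7 = 3.05 V > V_CE(sat), so the active-region assumption holds.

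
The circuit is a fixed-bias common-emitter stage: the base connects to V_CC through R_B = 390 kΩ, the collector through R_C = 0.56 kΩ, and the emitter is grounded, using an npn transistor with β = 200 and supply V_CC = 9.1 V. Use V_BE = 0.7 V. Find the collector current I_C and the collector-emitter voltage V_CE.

Base loop: V_CC = I_B·R_B + V_BE, so I_B = (9.1 − 0.7)/390 kΩ = 0.0215 mA.
In the active region I_C = β·I_B = 200 × 0.0215 = 4.31 mA.
Collector loop: V_CE = V_CC − I_C·R_C = 9.1 − 4.31×0.56 = 6.69 V.
Since V_CE = 6.69 V > V_CE(sat) ≈ 0.2 V, the transistor is in the active region as assumed.

I_C ≈ 4.3 mA, V_CE ≈ 6.7 V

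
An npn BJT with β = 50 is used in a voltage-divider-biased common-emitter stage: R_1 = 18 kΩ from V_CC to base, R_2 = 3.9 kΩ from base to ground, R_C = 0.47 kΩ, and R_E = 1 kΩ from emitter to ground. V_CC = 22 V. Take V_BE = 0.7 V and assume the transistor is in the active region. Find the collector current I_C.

Thevenize the base divider: V_Th = V_CC·R_2/(R_1+R_2) = 22×3.9/21.9 = 3.92 V, R_Th = R_1‖R_2 = 3.21 kΩ.
Base-emitter loop: V_Th = I_B·R_Th + V_BE + (β+1)I_B·R_E, so I_B = (3.92 − 0.7) / (3.21 + 51×1) = 0.0594 mA.
I_C = β·I_B = 50×0.0594 = 2.97 mA, and I_E = (β+1)I_B = 3.03 mA.
V_CE = V_CC − I_C·R_C − I_E·R_E = 22 − 2.97×0.47 − 3.03×1 = 17.6 V.
V_CE = 17.6 V > 0.2 V confirms active-region operation.

I_C ≈ 3 mA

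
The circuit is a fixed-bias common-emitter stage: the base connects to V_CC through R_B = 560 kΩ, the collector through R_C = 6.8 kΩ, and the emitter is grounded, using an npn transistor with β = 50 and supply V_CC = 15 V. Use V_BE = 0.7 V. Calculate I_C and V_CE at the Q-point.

Base loop: V_CC = I_B·R_B + V_BE, so I_B = (15 − 0.7)/560 kΩ = 0.0255 mA.
In the active region I_C = β·I_B = 50 × 0.0255 = 1.28 mA.
Collector loop: V_CE = V_CC − I_C·R_C = 15 − 1.28×6.8 = 6.32 V.
Since V_CE = 6.32 V > V_CE(sat) ≈ 0.2 V, the transistor is in the active region as assumed.

I_C ≈ 1.3 mA, V_CE ≈ 6.3 V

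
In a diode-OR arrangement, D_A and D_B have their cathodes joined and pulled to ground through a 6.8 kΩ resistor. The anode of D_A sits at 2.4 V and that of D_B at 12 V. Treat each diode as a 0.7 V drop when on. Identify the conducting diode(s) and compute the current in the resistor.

Only D_B conducts; I_R ≈ 1.7 mA

Assume both conduct. Then node N would need to be at both 2.4−0.7 = 1.7 V and 12−0.7 = 11.3 V, which is impossible.
Assume only D_B conducts: V_N = 12 − 0.7 = 11.3 V, so I_R = 11.3/6.8 = 1.66 mA.
Check D_A: its anode-to-cathode voltage is 2.4 − 11.3 = -8.9 V < 0.7 V, so it is off. The assumption is consistent.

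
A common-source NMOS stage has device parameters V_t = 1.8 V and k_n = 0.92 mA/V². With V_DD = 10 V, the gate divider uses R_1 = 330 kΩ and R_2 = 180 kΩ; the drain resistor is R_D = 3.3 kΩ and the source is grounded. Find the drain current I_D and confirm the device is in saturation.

V_G = V_DD·R_2/(R_1+R_2) = 10×180/510 = 3.53 V. With the source grounded, V_GS = V_G = 3.53 V.
Assume saturation: I_D = (k_n/2)(V_GS − V_t)² = (0.92/2)×(3.53 − 1.8)² = 0.46×1.73² = 1.38 mA.
V_DS = V_DD − I_D·R_D = 10 − 1.38×3.3 = 5.46 V.
Saturation requires V_DS ≥ V_GS − V_t = 1.73 V; 5.46 ≥ 1.73 ✓.

I_D ≈ 1.4 mA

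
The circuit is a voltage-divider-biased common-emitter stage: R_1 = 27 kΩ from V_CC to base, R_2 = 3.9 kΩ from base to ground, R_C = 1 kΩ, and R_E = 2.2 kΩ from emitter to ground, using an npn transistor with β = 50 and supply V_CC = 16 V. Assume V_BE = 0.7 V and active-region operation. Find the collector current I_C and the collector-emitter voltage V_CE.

I_C ≈ 0.57 mA, V_CE ≈ 14 V

Thevenize the base divider: V_Th = V_CC·R_2/(R_1+R_2) = 16×3.9/30.9 = 2.02 V, R_Th = R_1‖R_2 = 3.41 kΩ.
Base-emitter loop: V_Th = I_B·R_Th + V_BE + (β+1)I_B·R_E, so I_B = (2.02 − 0.7) / (3.41 + 51×2.2) = 0.0114 mA.
I_C = β·I_B = 50×0.0114 = 0.571 mA, and I_E = (β+1)I_B = 0.582 mA.
V_CE = V_CC − I_C·R_C − I_E·R_E = 16 − 0.571×1 − 0.582×2.2 = 14.1 V.
V_CE = 14.1 V > 0.2 V confirms active-region operation.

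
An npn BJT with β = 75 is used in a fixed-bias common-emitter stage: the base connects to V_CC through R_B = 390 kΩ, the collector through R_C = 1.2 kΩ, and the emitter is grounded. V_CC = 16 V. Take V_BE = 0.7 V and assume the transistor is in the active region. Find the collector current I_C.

Base loop: V_CC = I_B·R_B + V_BE, so I_B = (16 − 0.7)/390 kΩ = 0.0392 mA.
In the active region I_C = β·I_B = 75 × 0.0392 = 2.94 mA.
Collector loop: V_CE = V_CC − I_C·R_C = 16 − 2.94×1.2 = 12.5 V.
Since V_CE = 12.5 V > V_CE(sat) ≈ 0.2 V, the transistor is in the active region as assumed.

I_C ≈ 2.9 mA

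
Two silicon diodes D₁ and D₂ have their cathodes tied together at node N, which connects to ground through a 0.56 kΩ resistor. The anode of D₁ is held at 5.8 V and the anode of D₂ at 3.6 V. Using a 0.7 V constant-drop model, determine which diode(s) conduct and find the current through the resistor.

Assume both conduct. Then node N would need to be at both 5.8−0.7 = 5.1 V and 3.6−0.7 = 2.9 V, which is impossible.
Assume only D₁ conducts: V_N = 5.8 − 0.7 = 5.1 V, so I_R = 5.1/0.56 = 9.11 mA.
Check D₂: its anode-to-cathode voltage is 3.6 − 5.1 = -1.5 V < 0.7 V, so it is off. The assumption is consistent.

Only D₁ conducts; I_R ≈ 9.1 mA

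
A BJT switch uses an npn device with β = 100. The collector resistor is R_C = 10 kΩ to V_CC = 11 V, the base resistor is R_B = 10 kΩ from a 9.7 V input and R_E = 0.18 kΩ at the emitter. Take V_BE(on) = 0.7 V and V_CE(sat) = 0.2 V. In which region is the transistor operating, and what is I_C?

Assume active: I_B = (9.7 − 0.7)/(10 + 101×0.18) = 0.319 mA, I_C = β·I_B = 31.9 mA.
Then V_CE = 11 − 31.9×10 − 32.3×0.18 = -314 V < 0.2 V — the active assumption fails.
Re-solve with V_CE = 0.2 V. KCL at the emitter: V_E/R_E = (V_BB−0.7−V_E)/R_B + (V_CC−0.2−V_E)/R_C, giving V_E = 0.344 V.
I_C = (V_CC − 0.2 − V_E)/R_C = (10.8 − 0.344)/10 = 1.05 mA.
Check: I_B = (9 − 0.344)/10 = 0.866 mA, and β·I_B = 86.6 mA > I_C, confirming saturation.

saturation; I_C ≈ 1 mA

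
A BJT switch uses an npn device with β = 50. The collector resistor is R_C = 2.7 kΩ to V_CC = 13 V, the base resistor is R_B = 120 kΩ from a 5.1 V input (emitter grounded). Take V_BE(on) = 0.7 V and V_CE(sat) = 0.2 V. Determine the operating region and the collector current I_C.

Assume active. Base-emitter loop: I_B = (V_BB − V_BE)/R_B = (5.1 − 0.7)/120 = 0.0367 mA.
I_C = β·I_B = 50×0.0367 = 1.83 mA.
V_CE = V_CC − I_C·R_C = 13 − 1.83×2.7 = 8.05 V > V_CE(sat), so the active-region assumption holds.

active; I_C ≈ 1.8 mA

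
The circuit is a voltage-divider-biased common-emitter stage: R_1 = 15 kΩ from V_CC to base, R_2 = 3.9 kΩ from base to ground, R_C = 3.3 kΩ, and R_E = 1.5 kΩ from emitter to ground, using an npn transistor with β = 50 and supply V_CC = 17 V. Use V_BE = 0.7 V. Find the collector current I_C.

I_C ≈ 1.8 mA

Thevenize the base divider: V_Th = V_CC·R_2/(R_1+R_2) = 17×3.9/18.9 = 3.51 V, R_Th = R_1‖R_2 = 3.1 kΩ.
Base-emitter loop: V_Th = I_B·R_Th + V_BE + (β+1)I_B·R_E, so I_B = (3.51 − 0.7) / (3.1 + 51×1.5) = 0.0353 mA.
I_C = β·I_B = 50×0.0353 = 1.76 mA, and I_E = (β+1)I_B = 1.8 mA.
V_CE = V_CC − I_C·R_C − I_E·R_E = 17 − 1.76×3.3 − 1.8×1.5 = 8.48 V.
V_CE = 8.48 V > 0.2 V confirms active-region operation.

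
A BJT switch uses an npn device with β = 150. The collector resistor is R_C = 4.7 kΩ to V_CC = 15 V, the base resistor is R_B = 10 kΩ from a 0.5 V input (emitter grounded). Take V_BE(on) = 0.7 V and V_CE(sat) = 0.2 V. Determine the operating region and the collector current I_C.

cutoff; I_C ≈ 0

V_BB = 0.5 V ≤ V_BE(on) = 0.7 V, so the base-emitter junction is not forward biased.
The transistor is in cutoff: I_B = I_C = 0.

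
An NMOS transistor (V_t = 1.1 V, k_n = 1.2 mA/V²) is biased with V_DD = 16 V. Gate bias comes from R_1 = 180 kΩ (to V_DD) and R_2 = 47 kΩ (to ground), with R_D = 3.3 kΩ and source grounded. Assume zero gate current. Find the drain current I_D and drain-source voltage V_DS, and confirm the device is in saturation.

V_G = V_DD·R_2/(R_1+R_2) = 16×47/227 = 3.31 V. With the source grounded, V_GS = V_G = 3.31 V.
Assume saturation: I_D = (k_n/2)(V_GS − V_t)² = (1.2/2)×(3.31 − 1.1)² = 0.6×2.21² = 2.94 mA.
V_DS = V_DD − I_D·R_D = 16 − 2.94×3.3 = 6.31 V.
Saturation requires V_DS ≥ V_GS − V_t = 2.21 V; 6.31 ≥ 2.21 ✓.

I_D ≈ 2.9 mA, V_DS ≈ 6.3 V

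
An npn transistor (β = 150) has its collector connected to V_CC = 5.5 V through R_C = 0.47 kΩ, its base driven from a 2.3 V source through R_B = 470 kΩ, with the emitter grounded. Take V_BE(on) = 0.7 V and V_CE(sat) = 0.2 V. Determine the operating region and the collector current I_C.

active; I_C ≈ 0.51 mA

Assume active. Base-emitter loop: I_B = (V_BB − V_BE)/R_B = (2.3 − 0.7)/470 = 0.0034 mA.
I_C = β·I_B = 150×0.0034 = 0.511 mA.
V_CE = V_CC − I_C·R_C = 5.5 − 0.511×0.47 = 5.26 V > V_CE(sat), so the active-region assumption holds.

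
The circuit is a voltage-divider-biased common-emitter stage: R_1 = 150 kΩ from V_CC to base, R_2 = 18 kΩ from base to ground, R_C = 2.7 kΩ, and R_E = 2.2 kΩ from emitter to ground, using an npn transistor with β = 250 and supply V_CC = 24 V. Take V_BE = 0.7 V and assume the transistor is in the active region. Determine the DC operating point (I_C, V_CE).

Thevenize the base divider: V_Th = V_CC·R_2/(R_1+R_2) = 24×18/168 = 2.57 V, R_Th = R_1‖R_2 = 16.1 kΩ.
Base-emitter loop: V_Th = I_B·R_Th + V_BE + (β+1)I_B·R_E, so I_B = (2.57 − 0.7) / (16.1 + 251×2.2) = 0.00329 mA.
I_C = β·I_B = 250×0.00329 = 0.823 mA, and I_E = (β+1)I_B = 0.827 mA.
V_CE = V_CC − I_C·R_C − I_E·R_E = 24 − 0.823×2.7 − 0.827×2.2 = 20 V.
V_CE = 20 V > 0.2 V confirms active-region operation.

I_C ≈ 0.82 mA, V_CE ≈ 20 V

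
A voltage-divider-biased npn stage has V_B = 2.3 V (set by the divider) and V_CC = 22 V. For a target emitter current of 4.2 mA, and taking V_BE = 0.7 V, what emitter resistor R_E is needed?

R_E ≈ 0.38 kΩ

V_E = V_B − V_BE = 2.3 − 0.7 = 1.6 V.
R_E = V_E / I_E = 1.6 / 4.2 = 0.381 kΩ.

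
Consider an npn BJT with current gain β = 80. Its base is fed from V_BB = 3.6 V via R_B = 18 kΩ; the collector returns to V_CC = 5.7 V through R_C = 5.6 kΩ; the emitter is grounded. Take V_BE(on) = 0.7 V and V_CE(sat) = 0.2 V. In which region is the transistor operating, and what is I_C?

saturation; I_C ≈ 0.98 mA

Assume active: I_B = (3.6 − 0.7)/18 = 0.161 mA, giving I_C = β·I_B = 12.9 mA.
But then V_CE = 5.7 − 12.9×5.6 = -66.5 V < V_CE(sat) = 0.2 V — impossible in the active region.
So the transistor is saturated. With V_CE = 0.2 V, I_C = (V_CC − 0.2)/R_C = 5.5/5.6 = 0.982 mA.
Check: β·I_B = 12.9 mA > I_C = 0.982 mA, confirming saturation.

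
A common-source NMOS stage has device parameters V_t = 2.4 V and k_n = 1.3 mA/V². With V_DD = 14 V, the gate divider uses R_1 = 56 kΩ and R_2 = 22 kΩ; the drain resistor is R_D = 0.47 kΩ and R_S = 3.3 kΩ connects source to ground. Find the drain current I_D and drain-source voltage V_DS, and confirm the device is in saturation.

V_G = V_DD·R_2/(R_1+R_2) = 14×22/78 = 3.95 V.
Assume saturation: I_D = (k_n/2)(V_GS − V_t)² with V_GS = V_G − I_D·R_S = 3.95 − 3.3·I_D.
Substituting gives 7.08·I_D² − 7.64·I_D + 1.56 = 0, with roots I_D = 0.273 or 0.807 mA.
The root I_D = 0.807 mA gives V_GS = 1.29 V ≤ V_t, so take I_D = 0.273 mA.
Then V_GS = 3.05 V and V_DS = V_DD − I_D(R_D+R_S) = 14 − 0.273×3.77 = 13 V.
Saturation requires V_DS ≥ V_GS − V_t = 0.648 V; 13 ≥ 0.648 ✓.

I_D ≈ 0.27 mA, V_DS ≈ 13 V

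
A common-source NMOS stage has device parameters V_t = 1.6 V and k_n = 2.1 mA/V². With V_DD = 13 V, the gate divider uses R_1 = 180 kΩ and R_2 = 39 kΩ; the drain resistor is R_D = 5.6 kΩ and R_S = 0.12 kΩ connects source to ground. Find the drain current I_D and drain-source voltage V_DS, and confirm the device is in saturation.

V_G = V_DD·R_2/(R_1+R_2) = 13×39/219 = 2.32 V.
Assume saturation: I_D = (k_n/2)(V_GS − V_t)² with V_GS = V_G − I_D·R_S = 2.32 − 0.12·I_D.
Substituting gives 0.0151·I_D² − 1.18·I_D + 0.537 = 0, with roots I_D = 0.458 or 77.6 mA.
The root I_D = 77.6 mA gives V_GS = -7 V ≤ V_t, so take I_D = 0.458 mA.
Then V_GS = 2.26 V and V_DS = V_DD − I_D(R_D+R_S) = 13 − 0.458×5.72 = 10.4 V.
Saturation requires V_DS ≥ V_GS − V_t = 0.66 V; 10.4 ≥ 0.66 ✓.

I_D ≈ 0.46 mA, V_DS ≈ 10 V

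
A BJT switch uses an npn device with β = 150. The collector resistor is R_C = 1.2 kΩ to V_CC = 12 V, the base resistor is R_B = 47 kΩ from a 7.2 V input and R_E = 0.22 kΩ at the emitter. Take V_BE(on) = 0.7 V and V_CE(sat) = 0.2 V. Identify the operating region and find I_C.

Assume active: I_B = (7.2 − 0.7)/(47 + 151×0.22) = 0.081 mA, I_C = β·I_B = 12.2 mA.
Then V_CE = 12 − 12.2×1.2 − 12.2×0.22 = -5.28 V < 0.2 V — the active assumption fails.
Re-solve with V_CE = 0.2 V. KCL at the emitter: V_E/R_E = (V_BB−0.7−V_E)/R_B + (V_CC−0.2−V_E)/R_C, giving V_E = 1.85 V.
I_C = (V_CC − 0.2 − V_E)/R_C = (11.8 − 1.85)/1.2 = 8.29 mA.
Check: I_B = (6.5 − 1.85)/47 = 0.099 mA, and β·I_B = 14.9 mA > I_C, confirming saturation.

saturation; I_C ≈ 8.3 mA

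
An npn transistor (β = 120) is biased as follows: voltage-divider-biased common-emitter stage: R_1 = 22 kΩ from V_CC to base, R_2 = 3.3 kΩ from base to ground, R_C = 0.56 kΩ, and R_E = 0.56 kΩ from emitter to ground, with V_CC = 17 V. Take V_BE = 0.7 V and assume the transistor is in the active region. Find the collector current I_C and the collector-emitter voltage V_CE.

I_C ≈ 2.6 mA, V_CE ≈ 14 V

Thevenize the base divider: V_Th = V_CC·R_2/(R_1+R_2) = 17×3.3/25.3 = 2.22 V, R_Th = R_1‖R_2 = 2.87 kΩ.
Base-emitter loop: V_Th = I_B·R_Th + V_BE + (β+1)I_B·R_E, so I_B = (2.22 − 0.7) / (2.87 + 121×0.56) = 0.0215 mA.
I_C = β·I_B = 120×0.0215 = 2.58 mA, and I_E = (β+1)I_B = 2.6 mA.
V_CE = V_CC − I_C·R_C − I_E·R_E = 17 − 2.58×0.56 − 2.6×0.56 = 14.1 V.
V_CE = 14.1 V > 0.2 V confirms active-region operation.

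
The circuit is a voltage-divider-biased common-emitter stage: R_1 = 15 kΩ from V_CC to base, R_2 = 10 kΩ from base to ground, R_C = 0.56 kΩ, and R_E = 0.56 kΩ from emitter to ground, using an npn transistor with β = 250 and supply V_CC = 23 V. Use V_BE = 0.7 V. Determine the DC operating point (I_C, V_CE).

I_C ≈ 14 mA, V_CE ≈ 6.7 V

Thevenize the base divider: V_Th = V_CC·R_2/(R_1+R_2) = 23×10/25 = 9.2 V, R_Th = R_1‖R_2 = 6 kΩ.
Base-emitter loop: V_Th = I_B·R_Th + V_BE + (β+1)I_B·R_E, so I_B = (9.2 − 0.7) / (6 + 251×0.56) = 0.058 mA.
I_C = β·I_B = 250×0.058 = 14.5 mA, and I_E = (β+1)I_B = 14.6 mA.
V_CE = V_CC − I_C·R_C − I_E·R_E = 23 − 14.5×0.56 − 14.6×0.56 = 6.73 V.
V_CE = 6.73 V > 0.2 V confirms active-region operation.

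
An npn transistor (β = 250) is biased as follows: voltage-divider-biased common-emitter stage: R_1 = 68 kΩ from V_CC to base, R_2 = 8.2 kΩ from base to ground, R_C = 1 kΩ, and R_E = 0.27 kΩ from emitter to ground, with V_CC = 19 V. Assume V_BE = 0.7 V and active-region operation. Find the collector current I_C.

I_C ≈ 4.5 mA

Thevenize the base divider: V_Th = V_CC·R_2/(R_1+R_2) = 19×8.2/76.2 = 2.04 V, R_Th = R_1‖R_2 = 7.32 kΩ.
Base-emitter loop: V_Th = I_B·R_Th + V_BE + (β+1)I_B·R_E, so I_B = (2.04 − 0.7) / (7.32 + 251×0.27) = 0.0179 mA.
I_C = β·I_B = 250×0.0179 = 4.48 mA, and I_E = (β+1)I_B = 4.49 mA.
V_CE = V_CC − I_C·R_C − I_E·R_E = 19 − 4.48×1 − 4.49×0.27 = 13.3 V.
V_CE = 13.3 V > 0.2 V confirms active-region operation.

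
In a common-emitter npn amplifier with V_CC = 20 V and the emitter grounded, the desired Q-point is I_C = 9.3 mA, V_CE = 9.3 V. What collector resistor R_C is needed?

R_C ≈ 1.2 kΩ

Collector loop: V_CC = I_C·R_C + V_CE.
R_C = (V_CC − V_CE)/I_C = (20 − 9.3)/9.3 = 1.15 kΩ.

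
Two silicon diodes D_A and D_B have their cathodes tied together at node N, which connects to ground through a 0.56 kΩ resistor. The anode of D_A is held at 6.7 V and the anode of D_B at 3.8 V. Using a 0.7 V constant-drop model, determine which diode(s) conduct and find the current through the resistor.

Only D_A conducts; I_R ≈ 11 mA

Assume both conduct. Then node N would need to be at both 6.7−0.7 = 6 V and 3.8−0.7 = 3.1 V, which is impossible.
Assume only D_A conducts: V_N = 6.7 − 0.7 = 6 V, so I_R = 6/0.56 = 10.7 mA.
Check D_B: its anode-to-cathode voltage is 3.8 − 6 = -2.2 V < 0.7 V, so it is off. The assumption is consistent.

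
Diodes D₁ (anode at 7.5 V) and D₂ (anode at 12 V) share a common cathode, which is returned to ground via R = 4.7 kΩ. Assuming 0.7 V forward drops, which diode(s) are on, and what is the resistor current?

Only D₂ conducts; I_R ≈ 2.4 mA

Assume both conduct. Then node N would need to be at both 7.5−0.7 = 6.8 V and 12−0.7 = 11.3 V, which is impossible.
Assume only D₂ conducts: V_N = 12 − 0.7 = 11.3 V, so I_R = 11.3/4.7 = 2.4 mA.
Check D₁: its anode-to-cathode voltage is 7.5 − 11.3 = -3.8 V < 0.7 V, so it is off. The assumption is consistent.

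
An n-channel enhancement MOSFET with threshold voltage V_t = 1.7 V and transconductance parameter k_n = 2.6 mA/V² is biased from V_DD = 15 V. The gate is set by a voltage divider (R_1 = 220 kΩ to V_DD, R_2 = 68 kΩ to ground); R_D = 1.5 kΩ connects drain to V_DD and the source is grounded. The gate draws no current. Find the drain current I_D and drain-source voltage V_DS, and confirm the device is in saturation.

V_G = V_DD·R_2/(R_1+R_2) = 15×68/288 = 3.54 V. With the source grounded, V_GS = V_G = 3.54 V.
Assume saturation: I_D = (k_n/2)(V_GS − V_t)² = (2.6/2)×(3.54 − 1.7)² = 1.3×1.84² = 4.41 mA.
V_DS = V_DD − I_D·R_D = 15 − 4.41×1.5 = 8.39 V.
Saturation requires V_DS ≥ V_GS − V_t = 1.84 V; 8.39 ≥ 1.84 ✓.

I_D ≈ 4.4 mA, V_DS ≈ 8.4 V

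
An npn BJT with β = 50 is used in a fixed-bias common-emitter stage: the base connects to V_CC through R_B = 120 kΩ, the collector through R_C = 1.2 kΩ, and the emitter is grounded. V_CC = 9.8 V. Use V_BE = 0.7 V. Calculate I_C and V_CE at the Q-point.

I_C ≈ 3.8 mA, V_CE ≈ 5.2 V

Base loop: V_CC = I_B·R_B + V_BE, so I_B = (9.8 − 0.7)/120 kΩ = 0.0758 mA.
In the active region I_C = β·I_B = 50 × 0.0758 = 3.79 mA.
Collector loop: V_CE = V_CC − I_C·R_C = 9.8 − 3.79×1.2 = 5.25 V.
Since V_CE = 5.25 V > V_CE(sat) ≈ 0.2 V, the transistor is in the active region as assumed.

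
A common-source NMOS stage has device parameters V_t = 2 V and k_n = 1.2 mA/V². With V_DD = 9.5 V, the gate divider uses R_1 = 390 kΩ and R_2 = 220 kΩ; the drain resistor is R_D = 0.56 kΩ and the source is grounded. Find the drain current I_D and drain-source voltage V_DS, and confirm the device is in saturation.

I_D ≈ 1.2 mA, V_DS ≈ 8.8 V

V_G = V_DD·R_2/(R_1+R_2) = 9.5×220/610 = 3.43 V. With the source grounded, V_GS = V_G = 3.43 V.
Assume saturation: I_D = (k_n/2)(V_GS − V_t)² = (1.2/2)×(3.43 − 2)² = 0.6×1.43² = 1.22 mA.
V_DS = V_DD − I_D·R_D = 9.5 − 1.22×0.56 = 8.82 V.
Saturation requires V_DS ≥ V_GS − V_t = 1.43 V; 8.82 ≥ 1.43 ✓.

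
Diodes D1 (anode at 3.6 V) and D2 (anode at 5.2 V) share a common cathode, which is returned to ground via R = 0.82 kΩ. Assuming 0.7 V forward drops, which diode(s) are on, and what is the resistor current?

Assume both conduct. Then node N would need to be at both 3.6−0.7 = 2.9 V and 5.2−0.7 = 4.5 V, which is impossible.
Assume only D2 conducts: V_N = 5.2 − 0.7 = 4.5 V, so I_R = 4.5/0.82 = 5.49 mA.
Check D1: its anode-to-cathode voltage is 3.6 − 4.5 = -0.9 V < 0.7 V, so it is off. The assumption is consistent.

Only D2 conducts; I_R ≈ 5.5 mA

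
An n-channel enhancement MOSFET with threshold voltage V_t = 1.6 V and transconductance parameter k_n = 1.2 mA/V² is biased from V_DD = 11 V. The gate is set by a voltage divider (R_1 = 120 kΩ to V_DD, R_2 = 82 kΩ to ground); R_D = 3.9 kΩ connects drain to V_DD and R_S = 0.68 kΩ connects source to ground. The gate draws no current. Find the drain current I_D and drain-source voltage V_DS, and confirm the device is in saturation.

I_D ≈ 1.7 mA, V_DS ≈ 3.1 V

V_G = V_DD·R_2/(R_1+R_2) = 11×82/202 = 4.47 V.
Assume saturation: I_D = (k_n/2)(V_GS − V_t)² with V_GS = V_G − I_D·R_S = 4.47 − 0.68·I_D.
Substituting gives 0.277·I_D² − 3.34·I_D + 4.93 = 0, with roots I_D = 1.72 or 10.3 mA.
The root I_D = 10.3 mA gives V_GS = -2.55 V ≤ V_t, so take I_D = 1.72 mA.
Then V_GS = 3.29 V and V_DS = V_DD − I_D(R_D+R_S) = 11 − 1.72×4.58 = 3.11 V.
Saturation requires V_DS ≥ V_GS − V_t = 1.69 V; 3.11 ≥ 1.69 ✓.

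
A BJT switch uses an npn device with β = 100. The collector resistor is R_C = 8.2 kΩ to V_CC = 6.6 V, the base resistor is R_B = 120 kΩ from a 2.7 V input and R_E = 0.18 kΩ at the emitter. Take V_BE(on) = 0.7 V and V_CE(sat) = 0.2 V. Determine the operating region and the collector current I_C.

saturation; I_C ≈ 0.76 mA

Assume active: I_B = (2.7 − 0.7)/(120 + 101×0.18) = 0.0145 mA, I_C = β·I_B = 1.45 mA.
Then V_CE = 6.6 − 1.45×8.2 − 1.46×0.18 = -5.53 V < 0.2 V — the active assumption fails.
Re-solve with V_CE = 0.2 V. KCL at the emitter: V_E/R_E = (V_BB−0.7−V_E)/R_B + (V_CC−0.2−V_E)/R_C, giving V_E = 0.14 V.
I_C = (V_CC − 0.2 − V_E)/R_C = (6.4 − 0.14)/8.2 = 0.763 mA.
Check: I_B = (2 − 0.14)/120 = 0.0155 mA, and β·I_B = 1.55 mA > I_C, confirming saturation.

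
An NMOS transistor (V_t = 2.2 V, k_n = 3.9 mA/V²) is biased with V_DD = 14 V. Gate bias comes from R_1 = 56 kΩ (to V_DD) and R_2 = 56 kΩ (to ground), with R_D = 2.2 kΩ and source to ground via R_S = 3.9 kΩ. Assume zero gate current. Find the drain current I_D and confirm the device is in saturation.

I_D ≈ 1 mA

V_G = V_DD·R_2/(R_1+R_2) = 14×56/112 = 7 V.
Assume saturation: I_D = (k_n/2)(V_GS − V_t)² with V_GS = V_G − I_D·R_S = 7 − 3.9·I_D.
Substituting gives 29.7·I_D² − 74·I_D + 44.9 = 0, with roots I_D = 1.04 or 1.45 mA.
The root I_D = 1.45 mA gives V_GS = 1.34 V ≤ V_t, so take I_D = 1.04 mA.
Then V_GS = 2.93 V and V_DS = V_DD − I_D(R_D+R_S) = 14 − 1.04×6.1 = 7.64 V.
Saturation requires V_DS ≥ V_GS − V_t = 0.731 V; 7.64 ≥ 0.731 ✓.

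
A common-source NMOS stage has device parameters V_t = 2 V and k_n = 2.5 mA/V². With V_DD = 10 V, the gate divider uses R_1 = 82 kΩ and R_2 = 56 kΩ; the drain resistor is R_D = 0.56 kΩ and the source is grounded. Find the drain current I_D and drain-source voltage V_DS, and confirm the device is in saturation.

V_G = V_DD·R_2/(R_1+R_2) = 10×56/138 = 4.06 V. With the source grounded, V_GS = V_G = 4.06 V.
Assume saturation: I_D = (k_n/2)(V_GS − V_t)² = (2.5/2)×(4.06 − 2)² = 1.25×2.06² = 5.29 mA.
V_DS = V_DD − I_D·R_D = 10 − 5.29×0.56 = 7.04 V.
Saturation requires V_DS ≥ V_GS − V_t = 2.06 V; 7.04 ≥ 2.06 ✓.

I_D ≈ 5.3 mA, V_DS ≈ 7 V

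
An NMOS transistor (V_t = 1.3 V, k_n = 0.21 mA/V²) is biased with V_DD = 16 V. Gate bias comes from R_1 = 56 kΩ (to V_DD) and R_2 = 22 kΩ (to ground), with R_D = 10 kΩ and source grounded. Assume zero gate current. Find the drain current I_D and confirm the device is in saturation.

V_G = V_DD·R_2/(R_1+R_2) = 16×22/78 = 4.51 V. With the source grounded, V_GS = V_G = 4.51 V.
Assume saturation: I_D = (k_n/2)(V_GS − V_t)² = (0.21/2)×(4.51 − 1.3)² = 0.105×3.21² = 1.08 mA.
V_DS = V_DD − I_D·R_D = 16 − 1.08×10 = 5.16 V.
Saturation requires V_DS ≥ V_GS − V_t = 3.21 V; 5.16 ≥ 3.21 ✓.

I_D ≈ 1.1 mA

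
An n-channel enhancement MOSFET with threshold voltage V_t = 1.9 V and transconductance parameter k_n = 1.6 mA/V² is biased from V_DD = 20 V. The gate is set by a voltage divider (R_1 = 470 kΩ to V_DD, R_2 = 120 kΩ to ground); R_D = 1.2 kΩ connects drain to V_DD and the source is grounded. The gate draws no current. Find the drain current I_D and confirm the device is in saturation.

V_G = V_DD·R_2/(R_1+R_2) = 20×120/590 = 4.07 V. With the source grounded, V_GS = V_G = 4.07 V.
Assume saturation: I_D = (k_n/2)(V_GS − V_t)² = (1.6/2)×(4.07 − 1.9)² = 0.8×2.17² = 3.76 mA.
V_DS = V_DD − I_D·R_D = 20 − 3.76×1.2 = 15.5 V.
Saturation requires V_DS ≥ V_GS − V_t = 2.17 V; 15.5 ≥ 2.17 ✓.

I_D ≈ 3.8 mA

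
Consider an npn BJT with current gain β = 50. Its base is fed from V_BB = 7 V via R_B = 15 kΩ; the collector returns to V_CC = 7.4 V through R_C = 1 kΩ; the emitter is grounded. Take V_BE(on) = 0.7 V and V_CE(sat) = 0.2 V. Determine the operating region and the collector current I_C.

Assume active: I_B = (7 − 0.7)/15 = 0.42 mA, giving I_C = β·I_B = 21 mA.
But then V_CE = 7.4 − 21×1 = -13.6 V < V_CE(sat) = 0.2 V — impossible in the active region.
So the transistor is saturated. With V_CE = 0.2 V, I_C = (V_CC − 0.2)/R_C = 7.2/1 = 7.2 mA.
Check: β·I_B = 21 mA > I_C = 7.2 mA, confirming saturation.

saturation; I_C ≈ 7.2 mA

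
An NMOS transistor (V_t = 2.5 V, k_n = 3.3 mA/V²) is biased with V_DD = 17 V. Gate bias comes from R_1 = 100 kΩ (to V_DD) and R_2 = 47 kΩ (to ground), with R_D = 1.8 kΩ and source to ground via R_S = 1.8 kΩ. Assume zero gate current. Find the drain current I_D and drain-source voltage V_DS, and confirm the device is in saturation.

I_D ≈ 1.2 mA, V_DS ≈ 13 V

V_G = V_DD·R_2/(R_1+R_2) = 17×47/147 = 5.44 V.
Assume saturation: I_D = (k_n/2)(V_GS − V_t)² with V_GS = V_G − I_D·R_S = 5.44 − 1.8·I_D.
Substituting gives 5.35·I_D² − 18.4·I_D + 14.2 = 0, with roots I_D = 1.16 or 2.28 mA.
The root I_D = 2.28 mA gives V_GS = 1.32 V ≤ V_t, so take I_D = 1.16 mA.
Then V_GS = 3.34 V and V_DS = V_DD − I_D(R_D+R_S) = 17 − 1.16×3.6 = 12.8 V.
Saturation requires V_DS ≥ V_GS − V_t = 0.84 V; 12.8 ≥ 0.84 ✓.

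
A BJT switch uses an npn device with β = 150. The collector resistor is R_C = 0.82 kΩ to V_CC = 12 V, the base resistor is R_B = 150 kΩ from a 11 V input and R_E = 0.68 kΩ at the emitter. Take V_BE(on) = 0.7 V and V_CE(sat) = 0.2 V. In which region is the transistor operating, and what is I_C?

Assume active. Base-emitter loop: I_B = (V_BB − V_BE)/(R_B + (β+1)R_E) = (11 − 0.7)/(150 + 151×0.68) = 0.0408 mA.
I_C = β·I_B = 150×0.0408 = 6.11 mA.
V_CE = V_CC − I_C·R_C − I_E·R_E = 12 − 6.11×0.82 − 6.16×0.68 = 2.8 V > V_CE(sat), so the active-region assumption holds.

active; I_C ≈ 6.1 mA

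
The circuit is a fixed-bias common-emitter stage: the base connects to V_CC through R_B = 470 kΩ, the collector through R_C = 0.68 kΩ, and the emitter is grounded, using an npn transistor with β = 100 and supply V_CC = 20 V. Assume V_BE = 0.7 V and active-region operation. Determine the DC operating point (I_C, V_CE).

Base loop: V_CC = I_B·R_B + V_BE, so I_B = (20 − 0.7)/470 kΩ = 0.0411 mA.
In the active region I_C = β·I_B = 100 × 0.0411 = 4.11 mA.
Collector loop: V_CE = V_CC − I_C·R_C = 20 − 4.11×0.68 = 17.2 V.
Since V_CE = 17.2 V > V_CE(sat) ≈ 0.2 V, the transistor is in the active region as assumed.

I_C ≈ 4.1 mA, V_CE ≈ 17 V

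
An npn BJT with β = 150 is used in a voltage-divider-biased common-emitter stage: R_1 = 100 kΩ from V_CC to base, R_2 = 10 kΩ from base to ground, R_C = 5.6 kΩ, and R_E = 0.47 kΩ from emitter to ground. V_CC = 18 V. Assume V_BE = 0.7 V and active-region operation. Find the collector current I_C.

Thevenize the base divider: V_Th = V_CC·R_2/(R_1+R_2) = 18×10/110 = 1.64 V, R_Th = R_1‖R_2 = 9.09 kΩ.
Base-emitter loop: V_Th = I_B·R_Th + V_BE + (β+1)I_B·R_E, so I_B = (1.64 − 0.7) / (9.09 + 151×0.47) = 0.0117 mA.
I_C = β·I_B = 150×0.0117 = 1.75 mA, and I_E = (β+1)I_B = 1.77 mA.
V_CE = V_CC − I_C·R_C − I_E·R_E = 18 − 1.75×5.6 − 1.77×0.47 = 7.35 V.
V_CE = 7.35 V > 0.2 V confirms active-region operation.

I_C ≈ 1.8 mA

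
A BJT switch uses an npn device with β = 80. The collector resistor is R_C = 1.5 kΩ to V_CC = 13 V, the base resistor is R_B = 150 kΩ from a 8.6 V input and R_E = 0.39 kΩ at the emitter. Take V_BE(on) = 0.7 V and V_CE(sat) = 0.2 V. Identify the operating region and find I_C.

Assume active. Base-emitter loop: I_B = (V_BB − V_BE)/(R_B + (β+1)R_E) = (8.6 − 0.7)/(150 + 81×0.39) = 0.0435 mA.
I_C = β·I_B = 80×0.0435 = 3.48 mA.
V_CE = V_CC − I_C·R_C − I_E·R_E = 13 − 3.48×1.5 − 3.52×0.39 = 6.41 V > V_CE(sat), so the active-region assumption holds.

active; I_C ≈ 3.5 mA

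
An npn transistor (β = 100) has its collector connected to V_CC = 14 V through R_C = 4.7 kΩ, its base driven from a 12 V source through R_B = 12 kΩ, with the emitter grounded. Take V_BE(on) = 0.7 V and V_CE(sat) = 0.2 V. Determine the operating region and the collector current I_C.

saturation; I_C ≈ 2.9 mA

Assume active: I_B = (12 − 0.7)/12 = 0.942 mA, giving I_C = β·I_B = 94.2 mA.
But then V_CE = 14 − 94.2×4.7 = -429 V < V_CE(sat) = 0.2 V — impossible in the active region.
So the transistor is saturated. With V_CE = 0.2 V, I_C = (V_CC − 0.2)/R_C = 13.8/4.7 = 2.94 mA.
Check: β·I_B = 94.2 mA > I_C = 2.94 mA, confirming saturation.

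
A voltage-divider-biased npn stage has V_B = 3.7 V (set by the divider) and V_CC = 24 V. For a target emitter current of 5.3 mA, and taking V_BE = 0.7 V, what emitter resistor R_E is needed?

R_E ≈ 0.57 kΩ

V_E = V_B − V_BE = 3.7 − 0.7 = 3 V.
R_E = V_E / I_E = 3 / 5.3 = 0.566 kΩ.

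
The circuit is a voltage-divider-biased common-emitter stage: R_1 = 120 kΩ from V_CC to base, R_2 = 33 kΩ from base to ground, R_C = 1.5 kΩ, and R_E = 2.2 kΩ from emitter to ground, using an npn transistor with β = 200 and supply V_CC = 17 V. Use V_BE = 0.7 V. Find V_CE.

V_CE ≈ 12 V

Thevenize the base divider: V_Th = V_CC·R_2/(R_1+R_2) = 17×33/153 = 3.67 V, R_Th = R_1‖R_2 = 25.9 kΩ.
Base-emitter loop: V_Th = I_B·R_Th + V_BE + (β+1)I_B·R_E, so I_B = (3.67 − 0.7) / (25.9 + 201×2.2) = 0.00634 mA.
I_C = β·I_B = 200×0.00634 = 1.27 mA, and I_E = (β+1)I_B = 1.27 mA.
V_CE = V_CC − I_C·R_C − I_E·R_E = 17 − 1.27×1.5 − 1.27×2.2 = 12.3 V.
V_CE = 12.3 V > 0.2 V confirms active-region operation.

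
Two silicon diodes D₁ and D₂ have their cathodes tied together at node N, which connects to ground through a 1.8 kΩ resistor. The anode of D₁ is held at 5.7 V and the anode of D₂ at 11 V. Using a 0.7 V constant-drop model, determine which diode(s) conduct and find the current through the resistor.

Assume both conduct. Then node N would need to be at both 5.7−0.7 = 5 V and 11−0.7 = 10.3 V, which is impossible.
Assume only D₂ conducts: V_N = 11 − 0.7 = 10.3 V, so I_R = 10.3/1.8 = 5.72 mA.
Check D₁: its anode-to-cathode voltage is 5.7 − 10.3 = -4.6 V < 0.7 V, so it is off. The assumption is consistent.

Only D₂ conducts; I_R ≈ 5.7 mA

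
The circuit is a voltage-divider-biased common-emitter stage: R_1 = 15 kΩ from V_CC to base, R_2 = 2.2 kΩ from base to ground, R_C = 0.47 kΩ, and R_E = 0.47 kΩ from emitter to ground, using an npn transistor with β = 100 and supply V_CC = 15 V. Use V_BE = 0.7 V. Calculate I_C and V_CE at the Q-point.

I_C ≈ 2.5 mA, V_CE ≈ 13 V

Thevenize the base divider: V_Th = V_CC·R_2/(R_1+R_2) = 15×2.2/17.2 = 1.92 V, R_Th = R_1‖R_2 = 1.92 kΩ.
Base-emitter loop: V_Th = I_B·R_Th + V_BE + (β+1)I_B·R_E, so I_B = (1.92 − 0.7) / (1.92 + 101×0.47) = 0.0247 mA.
I_C = β·I_B = 100×0.0247 = 2.47 mA, and I_E = (β+1)I_B = 2.49 mA.
V_CE = V_CC − I_C·R_C − I_E·R_E = 15 − 2.47×0.47 − 2.49×0.47 = 12.7 V.
V_CE = 12.7 V > 0.2 V confirms active-region operation.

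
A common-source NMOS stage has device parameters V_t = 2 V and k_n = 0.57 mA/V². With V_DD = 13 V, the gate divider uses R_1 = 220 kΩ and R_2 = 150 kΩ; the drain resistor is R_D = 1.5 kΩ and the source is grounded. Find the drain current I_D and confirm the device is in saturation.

I_D ≈ 3 mA

V_G = V_DD·R_2/(R_1+R_2) = 13×150/370 = 5.27 V. With the source grounded, V_GS = V_G = 5.27 V.
Assume saturation: I_D = (k_n/2)(V_GS − V_t)² = (0.57/2)×(5.27 − 2)² = 0.285×3.27² = 3.05 mA.
V_DS = V_DD − I_D·R_D = 13 − 3.05×1.5 = 8.43 V.
Saturation requires V_DS ≥ V_GS − V_t = 3.27 V; 8.43 ≥ 3.27 ✓.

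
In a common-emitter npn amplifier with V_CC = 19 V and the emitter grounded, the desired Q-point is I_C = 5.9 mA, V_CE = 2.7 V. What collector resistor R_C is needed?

Collector loop: V_CC = I_C·R_C + V_CE.
R_C = (V_CC − V_CE)/I_C = (19 − 2.7)/5.9 = 2.76 kΩ.

R_C ≈ 2.8 kΩ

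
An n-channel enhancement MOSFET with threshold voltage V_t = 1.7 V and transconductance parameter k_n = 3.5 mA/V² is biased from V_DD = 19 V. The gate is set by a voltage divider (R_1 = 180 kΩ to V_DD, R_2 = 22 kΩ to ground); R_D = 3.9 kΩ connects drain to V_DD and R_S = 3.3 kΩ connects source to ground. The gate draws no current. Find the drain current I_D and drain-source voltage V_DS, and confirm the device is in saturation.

I_D ≈ 0.057 mA, V_DS ≈ 19 V

V_G = V_DD·R_2/(R_1+R_2) = 19×22/202 = 2.07 V.
Assume saturation: I_D = (k_n/2)(V_GS − V_t)² with V_GS = V_G − I_D·R_S = 2.07 − 3.3·I_D.
Substituting gives 19.1·I_D² − 5.27·I_D + 0.239 = 0, with roots I_D = 0.0571 or 0.219 mA.
The root I_D = 0.219 mA gives V_GS = 1.35 V ≤ V_t, so take I_D = 0.0571 mA.
Then V_GS = 1.88 V and V_DS = V_DD − I_D(R_D+R_S) = 19 − 0.0571×7.2 = 18.6 V.
Saturation requires V_DS ≥ V_GS − V_t = 0.181 V; 18.6 ≥ 0.181 ✓.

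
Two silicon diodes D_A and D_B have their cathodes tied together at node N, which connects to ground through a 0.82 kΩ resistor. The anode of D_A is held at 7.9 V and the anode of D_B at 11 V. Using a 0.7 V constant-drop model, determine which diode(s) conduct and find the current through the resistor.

Assume both conduct. Then node N would need to be at both 7.9−0.7 = 7.2 V and 11−0.7 = 10.3 V, which is impossible.
Assume only D_B conducts: V_N = 11 − 0.7 = 10.3 V, so I_R = 10.3/0.82 = 12.6 mA.
Check D_A: its anode-to-cathode voltage is 7.9 − 10.3 = -2.4 V < 0.7 V, so it is off. The assumption is consistent.

Only D_B conducts; I_R ≈ 13 mA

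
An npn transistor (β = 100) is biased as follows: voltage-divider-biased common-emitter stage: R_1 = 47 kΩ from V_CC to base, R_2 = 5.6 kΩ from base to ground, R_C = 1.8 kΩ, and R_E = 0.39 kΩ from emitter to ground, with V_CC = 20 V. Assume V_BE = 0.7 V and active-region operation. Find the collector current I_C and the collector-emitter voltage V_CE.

Thevenize the base divider: V_Th = V_CC·R_2/(R_1+R_2) = 20×5.6/52.6 = 2.13 V, R_Th = R_1‖R_2 = 5 kΩ.
Base-emitter loop: V_Th = I_B·R_Th + V_BE + (β+1)I_B·R_E, so I_B = (2.13 − 0.7) / (5 + 101×0.39) = 0.0322 mA.
I_C = β·I_B = 100×0.0322 = 3.22 mA, and I_E = (β+1)I_B = 3.25 mA.
V_CE = V_CC − I_C·R_C − I_E·R_E = 20 − 3.22×1.8 − 3.25×0.39 = 12.9 V.
V_CE = 12.9 V > 0.2 V confirms active-region operation.

I_C ≈ 3.2 mA, V_CE ≈ 13 V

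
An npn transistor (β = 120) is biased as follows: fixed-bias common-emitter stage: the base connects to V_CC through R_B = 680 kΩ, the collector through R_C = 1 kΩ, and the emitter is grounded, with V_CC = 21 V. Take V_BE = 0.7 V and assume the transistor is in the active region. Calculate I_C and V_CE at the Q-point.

I_C ≈ 3.6 mA, V_CE ≈ 17 V

Base loop: V_CC = I_B·R_B + V_BE, so I_B = (21 − 0.7)/680 kΩ = 0.0299 mA.
In the active region I_C = β·I_B = 120 × 0.0299 = 3.58 mA.
Collector loop: V_CE = V_CC − I_C·R_C = 21 − 3.58×1 = 17.4 V.
Since V_CE = 17.4 V > V_CE(sat) ≈ 0.2 V, the transistor is in the active region as assumed.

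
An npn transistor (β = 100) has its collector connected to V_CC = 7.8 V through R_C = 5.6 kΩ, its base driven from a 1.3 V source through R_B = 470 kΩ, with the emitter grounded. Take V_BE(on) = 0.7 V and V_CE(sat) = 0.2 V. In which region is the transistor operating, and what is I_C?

active; I_C ≈ 0.13 mA

Assume active. Base-emitter loop: I_B = (V_BB − V_BE)/R_B = (1.3 − 0.7)/470 = 0.00128 mA.
I_C = β·I_B = 100×0.00128 = 0.128 mA.
V_CE = V_CC − I_C·R_C = 7.8 − 0.128×5.6 = 7.09 V > V_CE(sat), so the active-region assumption holds.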